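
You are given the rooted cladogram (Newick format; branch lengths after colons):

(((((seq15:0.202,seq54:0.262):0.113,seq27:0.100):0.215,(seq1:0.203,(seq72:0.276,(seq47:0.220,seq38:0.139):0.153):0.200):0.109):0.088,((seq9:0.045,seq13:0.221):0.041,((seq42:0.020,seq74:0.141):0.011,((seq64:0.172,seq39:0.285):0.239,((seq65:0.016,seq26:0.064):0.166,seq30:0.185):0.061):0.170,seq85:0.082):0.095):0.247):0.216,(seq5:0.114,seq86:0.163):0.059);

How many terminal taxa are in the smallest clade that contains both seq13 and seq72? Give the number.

The MRCA of seq13 and seq72 is the node subtending ((((seq15,seq54),seq27),(seq1,(seq72,(seq47,seq38)))),((seq9,seq13),((seq42,seq74),((seq64,seq39),((seq65,seq26),seq30)),seq85))).
That clade contains 17 terminal taxa: seq1, seq13, seq15, seq26, seq27, seq30, seq38, seq39, seq42, seq47, seq54, seq64, seq65, seq72, seq74, seq85, seq9.

17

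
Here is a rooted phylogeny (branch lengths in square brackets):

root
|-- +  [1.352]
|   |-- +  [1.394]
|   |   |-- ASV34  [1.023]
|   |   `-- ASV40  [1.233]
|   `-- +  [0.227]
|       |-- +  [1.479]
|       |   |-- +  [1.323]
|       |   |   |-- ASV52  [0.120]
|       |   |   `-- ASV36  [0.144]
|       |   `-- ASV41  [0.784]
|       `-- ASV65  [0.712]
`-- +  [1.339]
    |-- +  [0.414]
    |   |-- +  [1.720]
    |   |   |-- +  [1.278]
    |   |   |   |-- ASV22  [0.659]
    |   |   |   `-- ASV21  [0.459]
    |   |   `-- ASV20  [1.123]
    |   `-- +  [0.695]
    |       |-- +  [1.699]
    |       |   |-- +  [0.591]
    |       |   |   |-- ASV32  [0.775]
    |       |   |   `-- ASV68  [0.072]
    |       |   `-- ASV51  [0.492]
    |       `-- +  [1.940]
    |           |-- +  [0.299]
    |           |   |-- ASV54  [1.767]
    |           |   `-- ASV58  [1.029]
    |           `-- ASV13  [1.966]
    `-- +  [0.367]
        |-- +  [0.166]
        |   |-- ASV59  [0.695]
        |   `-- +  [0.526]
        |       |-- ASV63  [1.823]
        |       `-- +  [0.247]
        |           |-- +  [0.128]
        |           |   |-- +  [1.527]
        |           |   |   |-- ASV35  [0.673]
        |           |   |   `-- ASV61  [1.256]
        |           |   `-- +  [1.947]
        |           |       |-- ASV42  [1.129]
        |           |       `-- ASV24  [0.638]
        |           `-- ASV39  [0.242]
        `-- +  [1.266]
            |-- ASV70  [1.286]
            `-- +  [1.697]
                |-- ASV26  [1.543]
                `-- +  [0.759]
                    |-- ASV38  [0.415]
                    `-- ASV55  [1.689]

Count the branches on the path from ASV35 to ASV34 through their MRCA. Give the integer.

11

The MRCA of ASV35 and ASV34 is the root of the tree.
From ASV35 up to that node: 8 branches. From ASV34 up to the same node: 3 branches. Total: 8 + 3 = 11.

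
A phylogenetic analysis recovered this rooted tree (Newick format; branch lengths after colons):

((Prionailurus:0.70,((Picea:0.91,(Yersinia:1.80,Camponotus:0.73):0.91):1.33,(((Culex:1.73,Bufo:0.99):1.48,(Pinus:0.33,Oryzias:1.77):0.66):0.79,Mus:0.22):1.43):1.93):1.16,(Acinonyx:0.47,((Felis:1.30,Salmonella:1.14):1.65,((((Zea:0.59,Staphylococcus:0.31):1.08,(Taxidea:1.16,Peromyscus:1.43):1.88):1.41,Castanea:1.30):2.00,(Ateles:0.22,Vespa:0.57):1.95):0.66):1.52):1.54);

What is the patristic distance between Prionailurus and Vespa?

8.10

The path runs Prionailurus → … → MRCA → … → Vespa; the MRCA is the root of the tree.
Branch lengths along that path: 0.70 + 1.16 + 1.54 + 1.52 + 0.66 + 1.95 + 0.57 = 8.10.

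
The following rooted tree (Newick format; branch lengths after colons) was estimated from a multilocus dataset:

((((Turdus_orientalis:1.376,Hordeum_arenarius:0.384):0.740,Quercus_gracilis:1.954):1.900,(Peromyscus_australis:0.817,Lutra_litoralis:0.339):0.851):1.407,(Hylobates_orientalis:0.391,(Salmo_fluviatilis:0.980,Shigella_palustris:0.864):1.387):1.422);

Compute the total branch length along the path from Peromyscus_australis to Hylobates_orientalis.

4.888

The path runs Peromyscus_australis → … → MRCA → … → Hylobates_orientalis; the MRCA is the root of the tree.
Branch lengths along that path: 0.817 + 0.851 + 1.407 + 1.422 + 0.391 = 4.888.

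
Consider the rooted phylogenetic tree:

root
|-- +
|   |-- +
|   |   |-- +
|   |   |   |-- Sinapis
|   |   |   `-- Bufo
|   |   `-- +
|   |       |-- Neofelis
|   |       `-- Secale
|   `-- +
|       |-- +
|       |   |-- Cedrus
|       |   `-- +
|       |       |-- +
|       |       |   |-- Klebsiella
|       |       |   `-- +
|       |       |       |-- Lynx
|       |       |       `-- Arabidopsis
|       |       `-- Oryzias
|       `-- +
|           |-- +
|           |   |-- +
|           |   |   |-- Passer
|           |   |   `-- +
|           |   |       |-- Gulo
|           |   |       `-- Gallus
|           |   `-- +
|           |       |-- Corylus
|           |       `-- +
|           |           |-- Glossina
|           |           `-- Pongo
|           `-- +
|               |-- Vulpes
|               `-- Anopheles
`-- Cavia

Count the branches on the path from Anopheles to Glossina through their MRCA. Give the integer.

6

The MRCA of Anopheles and Glossina is the node subtending (((Passer,(Gulo,Gallus)),(Corylus,(Glossina,Pongo))),(Vulpes,Anopheles)).
From Anopheles up to that node: 2 branches. From Glossina up to the same node: 4 branches. Total: 2 + 4 = 6.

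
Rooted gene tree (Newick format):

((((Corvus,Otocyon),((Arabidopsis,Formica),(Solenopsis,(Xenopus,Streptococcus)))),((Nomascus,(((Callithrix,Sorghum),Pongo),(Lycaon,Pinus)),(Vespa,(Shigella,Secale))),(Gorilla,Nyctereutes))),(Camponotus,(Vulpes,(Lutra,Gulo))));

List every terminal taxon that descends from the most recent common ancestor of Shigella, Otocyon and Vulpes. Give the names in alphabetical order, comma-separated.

Arabidopsis, Callithrix, Camponotus, Corvus, Formica, Gorilla, Gulo, Lutra, Lycaon, Nomascus, Nyctereutes, Otocyon, Pinus, Pongo, Secale, Shigella, Solenopsis, Sorghum, Streptococcus, Vespa, Vulpes, Xenopus

Tracing Shigella: it sits inside (Shigella,Secale).
Tracing Otocyon: it sits inside (Corvus,Otocyon).
Tracing Vulpes: it sits inside (Vulpes,(Lutra,Gulo)).
The smallest clade enclosing all 3 is the whole tree (their MRCA is the root), so the answer is all 22 tips in alphabetical order.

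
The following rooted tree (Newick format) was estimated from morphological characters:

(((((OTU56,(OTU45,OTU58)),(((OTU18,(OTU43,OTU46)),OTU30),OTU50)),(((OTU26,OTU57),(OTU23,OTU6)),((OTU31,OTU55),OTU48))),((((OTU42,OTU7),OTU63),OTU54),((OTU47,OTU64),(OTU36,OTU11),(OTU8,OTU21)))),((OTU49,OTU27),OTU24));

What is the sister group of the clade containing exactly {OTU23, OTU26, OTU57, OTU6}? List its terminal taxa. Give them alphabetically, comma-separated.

OTU31, OTU48, OTU55

The clade containing exactly {OTU23, OTU26, OTU57, OTU6} attaches to the tree at the node subtending (((OTU26,OTU57),(OTU23,OTU6)),((OTU31,OTU55),OTU48)).
The other lineage descending from that same node — the sister group — is ((OTU31,OTU55),OTU48); its 3 tips in alphabetical order are the answer.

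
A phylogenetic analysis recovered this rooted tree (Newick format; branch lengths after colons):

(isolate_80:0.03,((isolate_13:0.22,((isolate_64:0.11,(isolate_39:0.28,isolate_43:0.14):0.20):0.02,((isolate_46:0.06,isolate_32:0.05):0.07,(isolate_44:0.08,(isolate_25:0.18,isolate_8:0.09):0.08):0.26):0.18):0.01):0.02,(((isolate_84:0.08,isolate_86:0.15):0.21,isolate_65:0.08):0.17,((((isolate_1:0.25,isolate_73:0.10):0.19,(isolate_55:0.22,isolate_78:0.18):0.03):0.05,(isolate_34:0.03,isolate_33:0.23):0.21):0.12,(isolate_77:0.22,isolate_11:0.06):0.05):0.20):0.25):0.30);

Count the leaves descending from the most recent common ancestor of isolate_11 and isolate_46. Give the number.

The MRCA of isolate_11 and isolate_46 is the node subtending ((isolate_13,((isolate_64,(isolate_39,isolate_43)),((isolate_46,isolate_32),(isolate_44,(isolate_25,isolate_8))))),(((isolate_84,isolate_86),isolate_65),((((isolate_1,isolate_73),(isolate_55,isolate_78)),(isolate_34,isolate_33)),(isolate_77,isolate_11)))).
That clade contains 20 terminal taxa: isolate_1, isolate_11, isolate_13, isolate_25, isolate_32, isolate_33, isolate_34, isolate_39, isolate_43, isolate_44, isolate_46, isolate_55, isolate_64, isolate_65, isolate_73, isolate_77, isolate_78, isolate_8, isolate_84, isolate_86.

20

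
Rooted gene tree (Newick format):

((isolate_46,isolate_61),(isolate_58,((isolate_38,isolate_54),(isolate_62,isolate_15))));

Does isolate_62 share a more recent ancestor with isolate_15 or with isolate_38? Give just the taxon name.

The MRCA of isolate_62 and isolate_15 subtends (isolate_62,isolate_15) (2 taxa).
The MRCA of isolate_62 and isolate_38 subtends ((isolate_38,isolate_54),(isolate_62,isolate_15)) (4 taxa).
The first is nested inside the second, so isolate_62 shares a more recent common ancestor with isolate_15.

isolate_15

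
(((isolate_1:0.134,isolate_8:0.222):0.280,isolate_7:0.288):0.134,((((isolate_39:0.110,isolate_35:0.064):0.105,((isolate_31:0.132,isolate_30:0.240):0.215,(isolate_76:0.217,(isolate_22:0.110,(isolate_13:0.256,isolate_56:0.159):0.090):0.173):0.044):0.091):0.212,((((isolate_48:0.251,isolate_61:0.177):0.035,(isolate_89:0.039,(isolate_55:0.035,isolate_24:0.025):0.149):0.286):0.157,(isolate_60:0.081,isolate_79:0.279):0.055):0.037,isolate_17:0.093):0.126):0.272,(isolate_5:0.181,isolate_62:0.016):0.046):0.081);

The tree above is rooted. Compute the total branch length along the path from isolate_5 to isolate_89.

1.144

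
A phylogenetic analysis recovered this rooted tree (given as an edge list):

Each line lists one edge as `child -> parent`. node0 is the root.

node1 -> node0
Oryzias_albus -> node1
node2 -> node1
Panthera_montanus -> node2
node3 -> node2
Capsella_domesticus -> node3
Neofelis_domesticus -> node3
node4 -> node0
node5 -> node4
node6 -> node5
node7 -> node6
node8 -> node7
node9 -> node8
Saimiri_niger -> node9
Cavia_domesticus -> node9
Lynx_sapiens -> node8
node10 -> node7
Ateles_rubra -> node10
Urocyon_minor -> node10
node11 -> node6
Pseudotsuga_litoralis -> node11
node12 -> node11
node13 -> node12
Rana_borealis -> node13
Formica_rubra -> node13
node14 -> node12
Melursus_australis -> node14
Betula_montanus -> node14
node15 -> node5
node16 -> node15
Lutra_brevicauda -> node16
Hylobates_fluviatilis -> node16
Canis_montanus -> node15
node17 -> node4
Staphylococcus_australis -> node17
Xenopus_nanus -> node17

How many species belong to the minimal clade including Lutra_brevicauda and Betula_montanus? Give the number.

13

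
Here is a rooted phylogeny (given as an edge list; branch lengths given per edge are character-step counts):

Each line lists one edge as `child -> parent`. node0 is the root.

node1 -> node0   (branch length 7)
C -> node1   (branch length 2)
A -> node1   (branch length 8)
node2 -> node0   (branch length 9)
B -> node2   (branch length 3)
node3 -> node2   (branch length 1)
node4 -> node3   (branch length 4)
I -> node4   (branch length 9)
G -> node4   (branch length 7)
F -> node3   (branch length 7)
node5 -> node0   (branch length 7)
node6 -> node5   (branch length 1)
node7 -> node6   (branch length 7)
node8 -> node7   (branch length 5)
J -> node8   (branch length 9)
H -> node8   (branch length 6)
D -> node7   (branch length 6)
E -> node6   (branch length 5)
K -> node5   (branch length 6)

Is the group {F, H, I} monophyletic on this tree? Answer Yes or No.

No

The MRCA of the listed taxa is the root, so the smallest clade containing them is the whole tree.
That clade also contains A, B, C, D, E, G, J, K, which are not in the proposed group, so the group is not monophyletic.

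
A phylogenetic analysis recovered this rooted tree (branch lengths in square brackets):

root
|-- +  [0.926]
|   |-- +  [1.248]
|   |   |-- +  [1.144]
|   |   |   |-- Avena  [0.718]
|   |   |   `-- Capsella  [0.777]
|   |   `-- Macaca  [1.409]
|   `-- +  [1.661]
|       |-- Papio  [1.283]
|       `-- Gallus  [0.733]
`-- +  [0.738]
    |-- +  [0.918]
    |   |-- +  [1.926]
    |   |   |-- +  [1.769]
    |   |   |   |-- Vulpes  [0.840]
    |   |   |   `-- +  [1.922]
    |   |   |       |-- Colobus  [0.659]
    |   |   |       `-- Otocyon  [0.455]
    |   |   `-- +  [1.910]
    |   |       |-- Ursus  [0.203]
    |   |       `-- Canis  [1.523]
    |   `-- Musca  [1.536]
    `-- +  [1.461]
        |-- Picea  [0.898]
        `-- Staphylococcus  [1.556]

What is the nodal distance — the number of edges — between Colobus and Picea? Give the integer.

7

The MRCA of Colobus and Picea is the node subtending ((((Vulpes,(Colobus,Otocyon)),(Ursus,Canis)),Musca),(Picea,Staphylococcus)).
From Colobus up to that node: 5 branches. From Picea up to the same node: 2 branches. Total: 5 + 2 = 7.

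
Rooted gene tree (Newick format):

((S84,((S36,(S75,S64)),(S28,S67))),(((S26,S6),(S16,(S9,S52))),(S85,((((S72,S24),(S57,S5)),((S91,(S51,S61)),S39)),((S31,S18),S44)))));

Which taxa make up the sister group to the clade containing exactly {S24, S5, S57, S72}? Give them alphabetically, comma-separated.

The clade containing exactly {S24, S5, S57, S72} attaches to the tree at the node subtending (((S72,S24),(S57,S5)),((S91,(S51,S61)),S39)).
The other lineage descending from that same node — the sister group — is ((S91,(S51,S61)),S39); its 4 tips in alphabetical order are the answer.

S39, S51, S61, S91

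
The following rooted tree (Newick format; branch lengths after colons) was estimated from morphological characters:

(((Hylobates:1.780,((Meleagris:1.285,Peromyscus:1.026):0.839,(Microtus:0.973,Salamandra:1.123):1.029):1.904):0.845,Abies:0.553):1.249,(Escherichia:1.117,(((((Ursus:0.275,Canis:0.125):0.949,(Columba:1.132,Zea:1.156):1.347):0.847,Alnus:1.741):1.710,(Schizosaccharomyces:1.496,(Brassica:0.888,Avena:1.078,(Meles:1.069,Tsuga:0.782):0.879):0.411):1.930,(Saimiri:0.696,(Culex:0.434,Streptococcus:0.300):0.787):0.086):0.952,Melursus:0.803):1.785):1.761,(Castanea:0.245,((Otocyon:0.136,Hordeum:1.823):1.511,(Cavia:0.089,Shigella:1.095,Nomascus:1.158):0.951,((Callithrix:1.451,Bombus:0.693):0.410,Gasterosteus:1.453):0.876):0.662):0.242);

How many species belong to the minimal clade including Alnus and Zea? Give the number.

The MRCA of Alnus and Zea is the node subtending (((Ursus,Canis),(Columba,Zea)),Alnus).
That clade contains 5 terminal taxa: Alnus, Canis, Columba, Ursus, Zea.

5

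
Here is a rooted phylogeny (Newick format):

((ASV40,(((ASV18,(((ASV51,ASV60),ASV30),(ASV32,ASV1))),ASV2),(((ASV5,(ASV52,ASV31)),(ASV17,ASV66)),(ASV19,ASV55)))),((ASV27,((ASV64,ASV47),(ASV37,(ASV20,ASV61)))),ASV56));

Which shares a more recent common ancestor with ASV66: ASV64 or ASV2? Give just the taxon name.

ASV2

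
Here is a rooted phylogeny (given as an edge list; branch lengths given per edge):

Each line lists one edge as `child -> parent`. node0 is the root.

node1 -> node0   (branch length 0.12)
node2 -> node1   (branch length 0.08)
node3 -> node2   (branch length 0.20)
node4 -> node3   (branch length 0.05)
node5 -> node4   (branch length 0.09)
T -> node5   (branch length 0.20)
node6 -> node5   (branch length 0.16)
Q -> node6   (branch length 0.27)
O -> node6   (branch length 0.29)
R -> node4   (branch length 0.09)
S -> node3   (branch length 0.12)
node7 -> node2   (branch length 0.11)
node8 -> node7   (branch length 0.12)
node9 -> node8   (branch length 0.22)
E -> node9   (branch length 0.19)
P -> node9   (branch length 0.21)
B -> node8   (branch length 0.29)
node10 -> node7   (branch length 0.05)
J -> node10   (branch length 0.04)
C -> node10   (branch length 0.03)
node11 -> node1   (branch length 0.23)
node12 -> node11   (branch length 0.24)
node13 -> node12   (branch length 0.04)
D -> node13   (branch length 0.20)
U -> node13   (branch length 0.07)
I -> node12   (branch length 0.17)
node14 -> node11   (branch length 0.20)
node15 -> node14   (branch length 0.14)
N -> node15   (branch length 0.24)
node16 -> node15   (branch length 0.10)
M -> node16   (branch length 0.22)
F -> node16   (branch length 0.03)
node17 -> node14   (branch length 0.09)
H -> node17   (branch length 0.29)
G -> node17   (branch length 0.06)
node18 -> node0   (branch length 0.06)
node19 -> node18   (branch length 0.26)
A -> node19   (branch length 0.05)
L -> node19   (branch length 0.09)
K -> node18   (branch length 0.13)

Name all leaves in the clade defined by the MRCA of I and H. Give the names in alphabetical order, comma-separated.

D, F, G, H, I, M, N, U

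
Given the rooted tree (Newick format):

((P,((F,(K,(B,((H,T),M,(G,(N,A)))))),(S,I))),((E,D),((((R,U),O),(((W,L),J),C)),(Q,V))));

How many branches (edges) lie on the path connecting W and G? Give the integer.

15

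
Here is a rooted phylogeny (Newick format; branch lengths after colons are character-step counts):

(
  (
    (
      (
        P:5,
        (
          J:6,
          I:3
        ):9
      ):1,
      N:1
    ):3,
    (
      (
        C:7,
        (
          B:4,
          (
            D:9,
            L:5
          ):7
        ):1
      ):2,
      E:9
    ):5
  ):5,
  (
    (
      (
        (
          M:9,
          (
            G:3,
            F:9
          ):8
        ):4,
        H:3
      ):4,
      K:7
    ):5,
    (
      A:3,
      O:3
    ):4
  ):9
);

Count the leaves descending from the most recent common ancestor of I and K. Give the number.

The MRCA of I and K is the root, so the clade is the entire tree.
That clade contains 16 terminal taxa: A, B, C, D, E, F, G, H, I, J, K, L, M, N, O, P.

16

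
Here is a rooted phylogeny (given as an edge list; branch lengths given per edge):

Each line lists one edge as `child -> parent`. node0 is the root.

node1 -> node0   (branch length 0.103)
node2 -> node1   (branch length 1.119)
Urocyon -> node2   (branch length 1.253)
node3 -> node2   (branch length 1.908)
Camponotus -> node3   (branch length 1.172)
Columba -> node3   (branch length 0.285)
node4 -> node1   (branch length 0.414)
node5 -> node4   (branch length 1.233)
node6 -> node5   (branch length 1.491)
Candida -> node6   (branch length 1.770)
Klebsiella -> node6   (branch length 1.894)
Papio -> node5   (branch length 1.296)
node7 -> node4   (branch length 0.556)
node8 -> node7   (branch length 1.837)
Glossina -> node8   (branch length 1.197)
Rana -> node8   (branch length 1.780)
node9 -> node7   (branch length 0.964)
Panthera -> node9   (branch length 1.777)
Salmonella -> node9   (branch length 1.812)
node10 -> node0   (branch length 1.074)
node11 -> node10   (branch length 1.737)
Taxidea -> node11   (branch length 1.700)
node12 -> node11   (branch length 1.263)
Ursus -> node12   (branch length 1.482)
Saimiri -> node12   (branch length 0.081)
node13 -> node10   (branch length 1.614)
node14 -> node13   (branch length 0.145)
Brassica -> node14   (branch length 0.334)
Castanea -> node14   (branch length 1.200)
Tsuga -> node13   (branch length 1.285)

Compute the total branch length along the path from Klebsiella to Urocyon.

7.404

The path runs Klebsiella → … → MRCA → … → Urocyon; the MRCA is the node subtending ((Urocyon,(Camponotus,Columba)),(((Candida,Klebsiella),Papio),((Glossina,Rana),(Panthera,Salmonella)))).
Branch lengths along that path: 1.894 + 1.491 + 1.233 + 0.414 + 1.119 + 1.253 = 7.404.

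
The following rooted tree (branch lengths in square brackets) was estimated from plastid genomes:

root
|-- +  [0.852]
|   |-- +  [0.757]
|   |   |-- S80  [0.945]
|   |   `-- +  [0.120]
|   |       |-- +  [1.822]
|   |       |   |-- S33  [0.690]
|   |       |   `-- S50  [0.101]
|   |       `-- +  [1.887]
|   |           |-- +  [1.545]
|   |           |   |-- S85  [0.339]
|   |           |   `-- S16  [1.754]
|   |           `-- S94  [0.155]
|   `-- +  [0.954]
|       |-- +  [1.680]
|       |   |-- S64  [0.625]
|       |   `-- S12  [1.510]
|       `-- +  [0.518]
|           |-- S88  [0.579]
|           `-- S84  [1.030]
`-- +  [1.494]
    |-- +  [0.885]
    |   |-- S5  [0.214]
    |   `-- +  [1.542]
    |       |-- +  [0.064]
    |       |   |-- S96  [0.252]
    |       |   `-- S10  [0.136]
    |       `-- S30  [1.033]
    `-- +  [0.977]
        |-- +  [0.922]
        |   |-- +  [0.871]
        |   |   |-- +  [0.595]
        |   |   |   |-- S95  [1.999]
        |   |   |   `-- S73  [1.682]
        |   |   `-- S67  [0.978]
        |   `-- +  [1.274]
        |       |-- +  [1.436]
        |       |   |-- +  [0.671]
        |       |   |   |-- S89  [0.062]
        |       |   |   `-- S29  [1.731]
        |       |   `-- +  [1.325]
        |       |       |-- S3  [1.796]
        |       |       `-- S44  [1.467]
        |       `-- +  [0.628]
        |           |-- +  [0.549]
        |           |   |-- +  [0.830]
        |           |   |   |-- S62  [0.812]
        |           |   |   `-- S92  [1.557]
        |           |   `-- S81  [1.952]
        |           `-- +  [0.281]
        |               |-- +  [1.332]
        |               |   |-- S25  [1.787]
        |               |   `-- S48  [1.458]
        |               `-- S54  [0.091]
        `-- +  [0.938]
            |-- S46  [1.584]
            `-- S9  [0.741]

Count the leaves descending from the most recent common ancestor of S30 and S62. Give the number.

19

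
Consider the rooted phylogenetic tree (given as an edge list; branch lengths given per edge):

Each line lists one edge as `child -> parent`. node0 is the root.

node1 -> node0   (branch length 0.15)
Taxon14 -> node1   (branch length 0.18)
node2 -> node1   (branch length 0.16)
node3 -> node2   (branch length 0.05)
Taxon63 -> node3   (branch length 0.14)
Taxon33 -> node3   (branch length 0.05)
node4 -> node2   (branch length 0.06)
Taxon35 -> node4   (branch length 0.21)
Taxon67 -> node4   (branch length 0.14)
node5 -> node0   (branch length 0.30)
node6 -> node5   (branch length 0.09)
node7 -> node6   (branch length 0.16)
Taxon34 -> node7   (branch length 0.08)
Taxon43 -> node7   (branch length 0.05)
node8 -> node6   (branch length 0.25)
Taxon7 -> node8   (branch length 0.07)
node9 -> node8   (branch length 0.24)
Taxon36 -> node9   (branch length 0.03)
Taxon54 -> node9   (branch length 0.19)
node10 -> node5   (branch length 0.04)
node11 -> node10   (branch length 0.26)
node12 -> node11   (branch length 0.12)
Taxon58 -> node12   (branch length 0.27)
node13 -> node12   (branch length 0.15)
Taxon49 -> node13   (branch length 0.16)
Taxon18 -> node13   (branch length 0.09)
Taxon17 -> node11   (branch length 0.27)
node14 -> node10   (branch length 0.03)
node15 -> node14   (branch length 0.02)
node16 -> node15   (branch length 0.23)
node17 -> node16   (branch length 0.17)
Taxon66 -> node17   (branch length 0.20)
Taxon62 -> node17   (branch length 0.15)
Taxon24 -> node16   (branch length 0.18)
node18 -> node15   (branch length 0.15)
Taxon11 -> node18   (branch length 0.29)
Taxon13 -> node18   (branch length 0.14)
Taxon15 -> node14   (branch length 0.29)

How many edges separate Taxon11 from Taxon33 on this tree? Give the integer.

The MRCA of Taxon11 and Taxon33 is the root of the tree.
From Taxon11 up to that node: 6 branches. From Taxon33 up to the same node: 4 branches. Total: 6 + 4 = 10.

10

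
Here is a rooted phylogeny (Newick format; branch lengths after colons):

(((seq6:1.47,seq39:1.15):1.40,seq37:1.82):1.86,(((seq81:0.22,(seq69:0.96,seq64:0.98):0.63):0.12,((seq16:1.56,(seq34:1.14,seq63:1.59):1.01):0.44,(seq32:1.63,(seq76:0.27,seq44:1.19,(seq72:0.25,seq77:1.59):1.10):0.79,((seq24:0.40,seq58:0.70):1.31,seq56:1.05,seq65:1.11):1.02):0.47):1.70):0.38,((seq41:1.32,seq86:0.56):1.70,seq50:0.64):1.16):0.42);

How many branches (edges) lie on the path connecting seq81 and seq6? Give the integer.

7

The MRCA of seq81 and seq6 is the root of the tree.
From seq81 up to that node: 4 branches. From seq6 up to the same node: 3 branches. Total: 4 + 3 = 7.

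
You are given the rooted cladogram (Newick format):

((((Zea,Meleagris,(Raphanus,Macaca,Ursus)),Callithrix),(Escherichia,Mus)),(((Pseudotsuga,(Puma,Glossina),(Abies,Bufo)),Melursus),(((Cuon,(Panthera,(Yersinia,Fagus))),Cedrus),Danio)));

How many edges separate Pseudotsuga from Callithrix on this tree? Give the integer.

The MRCA of Pseudotsuga and Callithrix is the root of the tree.
From Pseudotsuga up to that node: 4 branches. From Callithrix up to the same node: 3 branches. Total: 4 + 3 = 7.

7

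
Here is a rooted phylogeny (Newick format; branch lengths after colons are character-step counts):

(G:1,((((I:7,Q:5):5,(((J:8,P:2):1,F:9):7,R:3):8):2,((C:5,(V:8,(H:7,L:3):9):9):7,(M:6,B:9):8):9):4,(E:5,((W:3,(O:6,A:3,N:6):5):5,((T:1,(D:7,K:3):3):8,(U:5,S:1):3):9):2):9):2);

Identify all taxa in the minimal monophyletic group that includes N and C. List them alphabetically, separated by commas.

Tracing N: it sits inside (O,A,N).
Tracing C: it sits inside (C,(V,(H,L))).
The smallest clade enclosing both is ((((I,Q),(((J,P),F),R)),((C,(V,(H,L))),(M,B))),(E,((W,(O,A,N)),((T,(D,K)),(U,S))))); the answer is its 22 terminal taxa in alphabetical order.

A, B, C, D, E, F, H, I, J, K, L, M, N, O, P, Q, R, S, T, U, V, W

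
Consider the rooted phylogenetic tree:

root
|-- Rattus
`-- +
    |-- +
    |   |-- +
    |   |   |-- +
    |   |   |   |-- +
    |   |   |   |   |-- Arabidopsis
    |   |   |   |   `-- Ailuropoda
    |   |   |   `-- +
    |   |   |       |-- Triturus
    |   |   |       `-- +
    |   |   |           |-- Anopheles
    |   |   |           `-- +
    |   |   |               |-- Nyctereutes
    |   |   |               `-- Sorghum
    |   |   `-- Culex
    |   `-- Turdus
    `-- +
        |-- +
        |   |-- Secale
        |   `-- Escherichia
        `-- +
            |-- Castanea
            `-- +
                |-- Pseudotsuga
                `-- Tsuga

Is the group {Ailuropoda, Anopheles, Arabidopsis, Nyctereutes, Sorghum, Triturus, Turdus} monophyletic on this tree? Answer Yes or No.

No

The MRCA of the listed taxa subtends ((((Arabidopsis,Ailuropoda),(Triturus,(Anopheles,(Nyctereutes,Sorghum)))),Culex),Turdus).
That clade also contains Culex, which is not in the proposed group, so the group is not monophyletic.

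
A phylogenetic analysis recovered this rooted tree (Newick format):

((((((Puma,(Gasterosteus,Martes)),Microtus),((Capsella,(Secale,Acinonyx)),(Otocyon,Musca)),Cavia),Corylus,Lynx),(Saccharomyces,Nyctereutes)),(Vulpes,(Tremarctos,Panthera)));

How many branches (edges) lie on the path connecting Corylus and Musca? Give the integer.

5

The MRCA of Corylus and Musca is the node subtending ((((Puma,(Gasterosteus,Martes)),Microtus),((Capsella,(Secale,Acinonyx)),(Otocyon,Musca)),Cavia),Corylus,Lynx).
From Corylus up to that node: 1 branch. From Musca up to the same node: 4 branches. Total: 1 + 4 = 5.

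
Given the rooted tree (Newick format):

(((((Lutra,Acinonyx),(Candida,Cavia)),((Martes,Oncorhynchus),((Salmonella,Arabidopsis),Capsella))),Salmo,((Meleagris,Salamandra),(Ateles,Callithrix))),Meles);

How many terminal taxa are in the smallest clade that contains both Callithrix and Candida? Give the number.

14

The MRCA of Callithrix and Candida is the node subtending ((((Lutra,Acinonyx),(Candida,Cavia)),((Martes,Oncorhynchus),((Salmonella,Arabidopsis),Capsella))),Salmo,((Meleagris,Salamandra),(Ateles,Callithrix))).
That clade contains 14 terminal taxa: Acinonyx, Arabidopsis, Ateles, Callithrix, Candida, Capsella, Cavia, Lutra, Martes, Meleagris, Oncorhynchus, Salamandra, Salmo, Salmonella.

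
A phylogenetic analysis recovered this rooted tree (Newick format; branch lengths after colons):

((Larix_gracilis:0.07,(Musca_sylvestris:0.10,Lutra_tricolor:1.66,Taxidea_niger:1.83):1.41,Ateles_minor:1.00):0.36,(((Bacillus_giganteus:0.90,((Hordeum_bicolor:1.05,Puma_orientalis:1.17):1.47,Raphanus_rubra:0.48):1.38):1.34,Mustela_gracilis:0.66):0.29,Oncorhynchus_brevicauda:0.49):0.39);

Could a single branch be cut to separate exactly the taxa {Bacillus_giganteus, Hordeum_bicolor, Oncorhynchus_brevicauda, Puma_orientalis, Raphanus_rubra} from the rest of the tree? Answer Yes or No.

No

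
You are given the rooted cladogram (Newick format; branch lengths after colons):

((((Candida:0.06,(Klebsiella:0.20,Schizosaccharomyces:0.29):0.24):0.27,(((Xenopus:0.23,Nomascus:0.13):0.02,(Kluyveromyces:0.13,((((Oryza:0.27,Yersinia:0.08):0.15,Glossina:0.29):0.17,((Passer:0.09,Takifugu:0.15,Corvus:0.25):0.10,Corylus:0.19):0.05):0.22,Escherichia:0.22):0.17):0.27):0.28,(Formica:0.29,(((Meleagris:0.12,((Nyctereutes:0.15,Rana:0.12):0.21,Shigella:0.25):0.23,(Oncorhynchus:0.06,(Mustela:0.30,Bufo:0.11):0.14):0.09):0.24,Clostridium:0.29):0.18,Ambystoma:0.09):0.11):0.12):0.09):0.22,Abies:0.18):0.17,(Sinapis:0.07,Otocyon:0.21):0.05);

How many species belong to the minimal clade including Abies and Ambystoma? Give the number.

The MRCA of Abies and Ambystoma is the node subtending (((Candida,(Klebsiella,Schizosaccharomyces)),(((Xenopus,Nomascus),(Kluyveromyces,((((Oryza,Yersinia),Glossina),((Passer,Takifugu,Corvus),Corylus)),Escherichia))),(Formica,(((Meleagris,((Nyctereutes,Rana),Shigella),(Oncorhynchus,(Mustela,Bufo))),Clostridium),Ambystoma)))),Abies).
That clade contains 25 terminal taxa: Abies, Ambystoma, Bufo, Candida, Clostridium, Corvus, Corylus, Escherichia, Formica, Glossina, Klebsiella, Kluyveromyces, Meleagris, Mustela, Nomascus, Nyctereutes, Oncorhynchus, Oryza, Passer, Rana, Schizosaccharomyces, Shigella, Takifugu, Xenopus, Yersinia.

25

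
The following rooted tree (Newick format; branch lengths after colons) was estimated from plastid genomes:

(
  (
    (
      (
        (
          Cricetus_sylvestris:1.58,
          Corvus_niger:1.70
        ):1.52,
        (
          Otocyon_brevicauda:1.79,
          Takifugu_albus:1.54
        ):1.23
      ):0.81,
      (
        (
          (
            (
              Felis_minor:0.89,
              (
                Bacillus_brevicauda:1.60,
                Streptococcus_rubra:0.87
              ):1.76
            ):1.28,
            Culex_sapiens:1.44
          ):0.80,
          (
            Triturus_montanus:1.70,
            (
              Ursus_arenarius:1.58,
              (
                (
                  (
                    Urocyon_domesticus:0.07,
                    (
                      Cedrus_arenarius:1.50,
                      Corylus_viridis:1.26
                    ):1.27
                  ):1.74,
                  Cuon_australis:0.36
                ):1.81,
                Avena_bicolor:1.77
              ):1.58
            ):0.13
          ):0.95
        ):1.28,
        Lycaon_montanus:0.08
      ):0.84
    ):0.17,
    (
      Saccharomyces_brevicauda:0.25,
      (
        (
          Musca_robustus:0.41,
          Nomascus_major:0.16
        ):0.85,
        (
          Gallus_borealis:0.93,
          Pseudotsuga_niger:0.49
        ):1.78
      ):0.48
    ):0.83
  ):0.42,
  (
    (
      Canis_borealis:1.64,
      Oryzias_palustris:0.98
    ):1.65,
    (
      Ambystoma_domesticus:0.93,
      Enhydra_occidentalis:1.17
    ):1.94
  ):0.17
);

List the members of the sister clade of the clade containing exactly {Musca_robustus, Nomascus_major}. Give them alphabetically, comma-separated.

Gallus_borealis, Pseudotsuga_niger

The clade containing exactly {Musca_robustus, Nomascus_major} attaches to the tree at the node subtending ((Musca_robustus,Nomascus_major),(Gallus_borealis,Pseudotsuga_niger)).
The other lineage descending from that same node — the sister group — is (Gallus_borealis,Pseudotsuga_niger); its 2 tips in alphabetical order are the answer.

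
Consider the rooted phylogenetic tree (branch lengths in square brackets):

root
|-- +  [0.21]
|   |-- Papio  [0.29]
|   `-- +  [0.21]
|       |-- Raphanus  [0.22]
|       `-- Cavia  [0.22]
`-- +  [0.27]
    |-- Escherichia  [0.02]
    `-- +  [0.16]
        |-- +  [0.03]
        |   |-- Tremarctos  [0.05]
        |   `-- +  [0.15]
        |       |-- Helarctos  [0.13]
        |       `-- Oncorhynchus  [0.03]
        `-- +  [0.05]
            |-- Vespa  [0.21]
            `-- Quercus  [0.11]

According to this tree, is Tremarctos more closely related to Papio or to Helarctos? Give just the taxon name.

Helarctos

The MRCA of Tremarctos and Helarctos subtends (Tremarctos,(Helarctos,Oncorhynchus)) (3 taxa).
The MRCA of Tremarctos and Papio is the root, subtending the entire tree (9 taxa).
The first is nested inside the second, so Tremarctos shares a more recent common ancestor with Helarctos.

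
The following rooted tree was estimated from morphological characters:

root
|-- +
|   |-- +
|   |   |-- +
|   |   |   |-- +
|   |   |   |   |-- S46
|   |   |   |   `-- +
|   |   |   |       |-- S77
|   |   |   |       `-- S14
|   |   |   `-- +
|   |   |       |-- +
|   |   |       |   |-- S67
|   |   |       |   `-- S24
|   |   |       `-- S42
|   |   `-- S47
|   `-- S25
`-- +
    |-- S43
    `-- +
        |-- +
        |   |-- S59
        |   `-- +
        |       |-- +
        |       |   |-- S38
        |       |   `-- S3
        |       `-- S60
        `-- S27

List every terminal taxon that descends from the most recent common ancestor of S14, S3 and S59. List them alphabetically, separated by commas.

Tracing S14: it sits inside (S77,S14).
Tracing S3: it sits inside (S38,S3).
Tracing S59: it sits inside (S59,((S38,S3),S60)).
The smallest clade enclosing all 3 is the whole tree (their MRCA is the root), so the answer is all 14 tips in alphabetical order.

S14, S24, S25, S27, S3, S38, S42, S43, S46, S47, S59, S60, S67, S77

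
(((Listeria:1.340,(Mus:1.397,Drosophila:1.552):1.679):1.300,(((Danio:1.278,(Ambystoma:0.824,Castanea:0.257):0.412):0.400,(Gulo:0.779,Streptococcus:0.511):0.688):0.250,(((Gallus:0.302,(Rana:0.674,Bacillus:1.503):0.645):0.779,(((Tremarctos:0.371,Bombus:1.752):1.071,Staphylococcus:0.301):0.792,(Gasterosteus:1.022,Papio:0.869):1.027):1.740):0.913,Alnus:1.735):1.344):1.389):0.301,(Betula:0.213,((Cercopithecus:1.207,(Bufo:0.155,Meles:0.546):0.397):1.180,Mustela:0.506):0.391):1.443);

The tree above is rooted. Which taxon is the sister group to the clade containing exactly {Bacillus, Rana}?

Gallus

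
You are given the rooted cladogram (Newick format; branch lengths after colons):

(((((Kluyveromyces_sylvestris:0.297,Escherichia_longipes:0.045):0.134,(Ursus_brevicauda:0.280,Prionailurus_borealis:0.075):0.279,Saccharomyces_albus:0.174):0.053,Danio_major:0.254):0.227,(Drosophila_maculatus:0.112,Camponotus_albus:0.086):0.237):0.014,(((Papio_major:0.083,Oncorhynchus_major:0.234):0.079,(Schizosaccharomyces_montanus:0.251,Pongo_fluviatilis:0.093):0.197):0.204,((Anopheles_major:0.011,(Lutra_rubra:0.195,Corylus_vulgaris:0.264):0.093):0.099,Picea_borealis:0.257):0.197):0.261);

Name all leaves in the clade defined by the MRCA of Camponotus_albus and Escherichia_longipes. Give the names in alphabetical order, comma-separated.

Tracing Camponotus_albus: it sits inside (Drosophila_maculatus,Camponotus_albus).
Tracing Escherichia_longipes: it sits inside (Kluyveromyces_sylvestris,Escherichia_longipes).
The smallest clade enclosing both is ((((Kluyveromyces_sylvestris,Escherichia_longipes),(Ursus_brevicauda,Prionailurus_borealis),Saccharomyces_albus),Danio_major),(Drosophila_maculatus,Camponotus_albus)); the answer is its 8 terminal taxa in alphabetical order.

Camponotus_albus, Danio_major, Drosophila_maculatus, Escherichia_longipes, Kluyveromyces_sylvestris, Prionailurus_borealis, Saccharomyces_albus, Ursus_brevicauda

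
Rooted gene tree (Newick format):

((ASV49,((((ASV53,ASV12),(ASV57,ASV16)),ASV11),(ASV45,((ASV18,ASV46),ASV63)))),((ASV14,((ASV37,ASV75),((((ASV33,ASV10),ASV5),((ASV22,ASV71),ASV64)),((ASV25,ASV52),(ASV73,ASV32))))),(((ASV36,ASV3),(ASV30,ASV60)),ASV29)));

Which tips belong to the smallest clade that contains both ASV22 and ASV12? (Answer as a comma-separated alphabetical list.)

Tracing ASV22: it sits inside (ASV22,ASV71).
Tracing ASV12: it sits inside (ASV53,ASV12).
The smallest clade enclosing both is the whole tree (their MRCA is the root), so the answer is all 28 tips in alphabetical order.

ASV10, ASV11, ASV12, ASV14, ASV16, ASV18, ASV22, ASV25, ASV29, ASV3, ASV30, ASV32, ASV33, ASV36, ASV37, ASV45, ASV46, ASV49, ASV5, ASV52, ASV53, ASV57, ASV60, ASV63, ASV64, ASV71, ASV73, ASV75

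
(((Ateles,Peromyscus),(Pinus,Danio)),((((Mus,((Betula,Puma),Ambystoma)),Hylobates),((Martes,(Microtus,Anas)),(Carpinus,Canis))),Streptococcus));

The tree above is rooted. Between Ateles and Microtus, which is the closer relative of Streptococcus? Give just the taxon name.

Microtus

The MRCA of Streptococcus and Microtus subtends ((((Mus,((Betula,Puma),Ambystoma)),Hylobates),((Martes,(Microtus,Anas)),(Carpinus,Canis))),Streptococcus) (11 taxa).
The MRCA of Streptococcus and Ateles is the root, subtending the entire tree (15 taxa).
The first is nested inside the second, so Streptococcus shares a more recent common ancestor with Microtus.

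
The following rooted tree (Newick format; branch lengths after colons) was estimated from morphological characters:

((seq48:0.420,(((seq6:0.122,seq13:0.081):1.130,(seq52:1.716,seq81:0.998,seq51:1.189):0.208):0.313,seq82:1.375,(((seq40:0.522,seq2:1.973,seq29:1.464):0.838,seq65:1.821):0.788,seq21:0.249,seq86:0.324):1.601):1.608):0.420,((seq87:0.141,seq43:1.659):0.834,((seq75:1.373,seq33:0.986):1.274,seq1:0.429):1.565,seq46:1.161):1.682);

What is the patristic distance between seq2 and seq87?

The path runs seq2 → … → MRCA → … → seq87; the MRCA is the root of the tree.
Branch lengths along that path: 1.973 + 0.838 + 0.788 + 1.601 + 1.608 + 0.420 + 1.682 + 0.834 + 0.141 = 9.885.

9.885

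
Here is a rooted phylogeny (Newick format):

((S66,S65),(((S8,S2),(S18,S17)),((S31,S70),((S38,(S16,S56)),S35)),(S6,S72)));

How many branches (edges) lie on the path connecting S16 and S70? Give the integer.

6

The MRCA of S16 and S70 is the node subtending ((S31,S70),((S38,(S16,S56)),S35)).
From S16 up to that node: 4 branches. From S70 up to the same node: 2 branches. Total: 4 + 2 = 6.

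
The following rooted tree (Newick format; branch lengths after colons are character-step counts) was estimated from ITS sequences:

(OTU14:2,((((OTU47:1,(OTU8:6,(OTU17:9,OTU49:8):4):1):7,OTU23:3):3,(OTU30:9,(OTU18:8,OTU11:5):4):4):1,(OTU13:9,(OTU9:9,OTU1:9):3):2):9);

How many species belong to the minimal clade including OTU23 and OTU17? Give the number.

5

The MRCA of OTU23 and OTU17 is the node subtending ((OTU47,(OTU8,(OTU17,OTU49))),OTU23).
That clade contains 5 terminal taxa: OTU17, OTU23, OTU47, OTU49, OTU8.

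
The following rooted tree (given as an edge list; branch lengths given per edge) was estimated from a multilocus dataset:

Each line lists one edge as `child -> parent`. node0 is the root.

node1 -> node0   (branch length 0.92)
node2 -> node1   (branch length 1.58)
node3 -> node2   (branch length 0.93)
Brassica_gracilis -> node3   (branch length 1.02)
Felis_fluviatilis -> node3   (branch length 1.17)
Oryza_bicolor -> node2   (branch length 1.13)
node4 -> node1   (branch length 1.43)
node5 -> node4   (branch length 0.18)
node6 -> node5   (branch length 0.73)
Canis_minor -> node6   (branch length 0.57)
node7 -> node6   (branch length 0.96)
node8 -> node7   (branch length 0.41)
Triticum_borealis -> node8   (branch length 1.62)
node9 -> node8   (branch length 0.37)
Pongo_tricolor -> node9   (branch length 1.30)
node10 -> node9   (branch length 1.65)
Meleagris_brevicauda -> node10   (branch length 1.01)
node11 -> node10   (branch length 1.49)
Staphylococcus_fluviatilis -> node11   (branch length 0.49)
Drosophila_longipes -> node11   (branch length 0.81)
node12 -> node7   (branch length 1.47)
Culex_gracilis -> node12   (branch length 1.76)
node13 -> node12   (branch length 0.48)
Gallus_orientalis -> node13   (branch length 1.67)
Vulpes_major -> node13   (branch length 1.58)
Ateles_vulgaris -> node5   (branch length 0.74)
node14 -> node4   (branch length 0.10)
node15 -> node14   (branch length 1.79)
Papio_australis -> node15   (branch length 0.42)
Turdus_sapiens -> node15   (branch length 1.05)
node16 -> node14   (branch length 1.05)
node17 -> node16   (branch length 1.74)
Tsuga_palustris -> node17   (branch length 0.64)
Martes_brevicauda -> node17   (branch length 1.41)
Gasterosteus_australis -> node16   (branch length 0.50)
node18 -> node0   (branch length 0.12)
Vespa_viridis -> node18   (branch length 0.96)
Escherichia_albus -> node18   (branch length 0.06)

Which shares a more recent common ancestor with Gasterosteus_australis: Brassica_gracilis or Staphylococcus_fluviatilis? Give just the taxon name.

Staphylococcus_fluviatilis

The MRCA of Gasterosteus_australis and Staphylococcus_fluviatilis subtends (((Canis_minor,((Triticum_borealis,(Pongo_tricolor,(Meleagris_brevicauda,(Staphylococcus_fluviatilis,Drosophila_longipes)))),(Culex_gracilis,(Gallus_orientalis,Vulpes_major)))),Ateles_vulgaris),((Papio_australis,Turdus_sapiens),((Tsuga_palustris,Martes_brevicauda),Gasterosteus_australis))) (15 taxa).
The MRCA of Gasterosteus_australis and Brassica_gracilis subtends (((Brassica_gracilis,Felis_fluviatilis),Oryza_bicolor),(((Canis_minor,((Triticum_borealis,(Pongo_tricolor,(Meleagris_brevicauda,(Staphylococcus_fluviatilis,Drosophila_longipes)))),(Culex_gracilis,(Gallus_orientalis,Vulpes_major)))),Ateles_vulgaris),((Papio_australis,Turdus_sapiens),((Tsuga_palustris,Martes_brevicauda),Gasterosteus_australis)))) (18 taxa).
The first is nested inside the second, so Gasterosteus_australis shares a more recent common ancestor with Staphylococcus_fluviatilis.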